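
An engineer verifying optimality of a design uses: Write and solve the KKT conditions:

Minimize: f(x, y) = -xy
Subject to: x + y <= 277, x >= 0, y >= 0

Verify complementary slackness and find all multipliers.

Problem: min -xy s.t. x + y <= 277 (multiplier lambda), x >= 0 (mu_x), y >= 0 (mu_y)
KKT stationarity: -y + lambda - mu_x = 0, -x + lambda - mu_y = 0, with lambda, mu_x, mu_y >= 0
Complementary slackness: lambda*(x + y - 277) = 0, mu_x*x = 0, mu_y*y = 0
If lambda = 0: y = -mu_x <= 0 and x = -mu_y <= 0 force x = y = 0 with f = 0; but x = y = 277/2 is feasible with f = -76729/4 < 0, so this is not the minimum. Hence lambda > 0 and x + y = 277.
Try x > 0, y > 0 (so mu_x = mu_y = 0): y = lambda, x = lambda => x = y = lambda
x + y = 277 => 2*lambda = 277 => lambda = 277/2
x* = y* = 277/2 > 0, consistent with mu_x = mu_y = 0.
(Any feasible point with x = 0 or y = 0 has f = 0 > -76729/4, so the minimum is not on those boundaries.)
min(-xy) = -76729/4 (i.e. max xy = 76729/4)
Multipliers: lambda = 277/2, mu_x = 0, mu_y = 0
Complementary slackness: lambda*(x + y - 277) = 277/2*(277/2 + 277/2 - 277) = 0, mu_x*x = 0*277/2 = 0, mu_y*y = 0*277/2 = 0. Satisfied.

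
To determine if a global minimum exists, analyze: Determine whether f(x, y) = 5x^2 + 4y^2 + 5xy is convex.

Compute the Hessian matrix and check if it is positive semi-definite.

f(x,y) = 5x^2 + 4y^2 + 5xy
Hessian H = [[10, 5], [5, 8]]
trace(H) = 18, det(H) = 55
Eigenvalues: (18 +/- sqrt(104)) / 2 = 14.1, 3.901
Since both eigenvalues > 0, f is convex.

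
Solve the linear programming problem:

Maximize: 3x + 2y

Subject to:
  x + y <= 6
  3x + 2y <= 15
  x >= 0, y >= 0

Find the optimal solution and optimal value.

Feasible vertices: (0, 0), (0, 6), (3, 3), (5, 0)
Objective 3x + 2y at each:
  (0, 0): 0
  (0, 6): 12
  (3, 3): 15
  (5, 0): 15
Maximum is 15 at (3, 3).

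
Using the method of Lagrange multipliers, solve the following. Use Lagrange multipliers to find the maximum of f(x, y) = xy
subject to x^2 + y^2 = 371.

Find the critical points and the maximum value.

Lagrange conditions: y = 2*lambda*x and x = 2*lambda*y
If x = 0 then y = 0, violating the constraint, so x, y != 0.
Dividing: y/x = x/y => x^2 = y^2 => y = x or y = -x
Constraint: 2x^2 = 371 => x^2 = 371/2 => x = +/-sqrt(371/2)
Critical points: (sqrt(371/2), sqrt(371/2)), (-sqrt(371/2), -sqrt(371/2)), (sqrt(371/2), -sqrt(371/2)), (-sqrt(371/2), sqrt(371/2))
  y = x:  xy = x^2 = 371/2  at (sqrt(371/2), sqrt(371/2)) and (-sqrt(371/2), -sqrt(371/2))
  y = -x: xy = -x^2 = -371/2 at (sqrt(371/2), -sqrt(371/2)) and (-sqrt(371/2), sqrt(371/2))
Maximum xy = 371/2 at (sqrt(371/2), sqrt(371/2)) and (-sqrt(371/2), -sqrt(371/2))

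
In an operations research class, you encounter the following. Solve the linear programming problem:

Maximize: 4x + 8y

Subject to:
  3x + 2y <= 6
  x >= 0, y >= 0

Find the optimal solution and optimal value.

The feasible region has vertices at [(0, 0), (2, 0), (0, 3)].
Checking objective 4x + 8y at each vertex:
  (0, 0): 4*0 + 8*0 = 0
  (2, 0): 4*2 + 8*0 = 8
  (0, 3): 4*0 + 8*3 = 24
Maximum is 24 at (0, 3).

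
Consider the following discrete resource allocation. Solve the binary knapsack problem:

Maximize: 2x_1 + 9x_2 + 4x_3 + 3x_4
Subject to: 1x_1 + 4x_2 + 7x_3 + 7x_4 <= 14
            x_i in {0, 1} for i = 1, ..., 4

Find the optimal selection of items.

Items: item 1 (v=2, w=1), item 2 (v=9, w=4), item 3 (v=4, w=7), item 4 (v=3, w=7)
Capacity: 14
Checking all 16 subsets (w = total weight, v = total value):
  {}: w = 0, v = 0
  {1}: w = 1, v = 2
  {2}: w = 4, v = 9
  {3}: w = 7, v = 4
  {4}: w = 7, v = 3
  {1, 2}: w = 5, v = 11
  {1, 3}: w = 8, v = 6
  {1, 4}: w = 8, v = 5
  {2, 3}: w = 11, v = 13
  {2, 4}: w = 11, v = 12
  {3, 4}: w = 14, v = 7
  {1, 2, 3}: w = 12, v = 15
  {1, 2, 4}: w = 12, v = 14
  {1, 3, 4}: w = 15 > 14, infeasible
  {2, 3, 4}: w = 18 > 14, infeasible
  {1, 2, 3, 4}: w = 19 > 14, infeasible
Best feasible subset: items [1, 2, 3]
Total weight: 12 <= 14, total value: 15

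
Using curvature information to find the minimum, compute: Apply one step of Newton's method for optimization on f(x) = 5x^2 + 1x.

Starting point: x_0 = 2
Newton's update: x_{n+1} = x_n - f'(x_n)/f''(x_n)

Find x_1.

f(x) = 5x^2 + 1x
f'(x) = 10x + (1), f''(x) = 10
Newton step: x_1 = x_0 - f'(x_0)/f''(x_0)
f'(2) = 21
x_1 = 2 - 21/10 = -1/10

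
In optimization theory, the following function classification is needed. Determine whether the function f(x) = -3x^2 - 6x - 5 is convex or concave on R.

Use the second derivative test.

f(x) = -3x^2 - 6x - 5
f'(x) = -6x - 6
f''(x) = -6
Since f''(x) = -6 < 0 for all x, f is concave on R.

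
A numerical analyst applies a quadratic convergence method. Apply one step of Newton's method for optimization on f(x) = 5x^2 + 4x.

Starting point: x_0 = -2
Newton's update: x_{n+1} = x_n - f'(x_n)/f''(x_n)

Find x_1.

f(x) = 5x^2 + 4x
f'(x) = 10x + (4), f''(x) = 10
Newton step: x_1 = x_0 - f'(x_0)/f''(x_0)
f'(-2) = -16
x_1 = -2 - -16/10 = -2/5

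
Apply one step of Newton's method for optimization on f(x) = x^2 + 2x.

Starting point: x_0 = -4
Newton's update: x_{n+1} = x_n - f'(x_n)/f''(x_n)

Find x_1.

f(x) = x^2 + 2x
f'(x) = 2x + (2), f''(x) = 2
Newton step: x_1 = x_0 - f'(x_0)/f''(x_0)
f'(-4) = -6
x_1 = -4 - -6/2 = -1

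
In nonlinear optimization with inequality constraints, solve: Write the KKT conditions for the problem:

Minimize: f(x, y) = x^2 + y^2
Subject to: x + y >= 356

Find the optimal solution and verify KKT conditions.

KKT conditions for min x^2 + y^2 s.t. x + y >= 356:
Stationarity: 2x = mu, 2y = mu
So x = y = mu/2.
Complementary slackness: mu*(x + y - 356) = 0
Primal feasibility: x + y >= 356; dual feasibility: mu >= 0
If mu = 0 then x = y = 0, but 0 + 0 < 356 is infeasible, so the constraint is active.
Constraint active: x + y = 2*(mu/2) = 356 => mu = 356
x = y = 178, f = 63368
Verify: stationarity 2*178 = 356 = mu; primal 178 + 178 = 356 >= 356; dual mu = 356 >= 0; complementary slackness 356*(356 - 356) = 0. All KKT conditions hold.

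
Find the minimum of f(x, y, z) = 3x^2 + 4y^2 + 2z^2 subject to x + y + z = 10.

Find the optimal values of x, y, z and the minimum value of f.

Using Lagrange multipliers on f = 3x^2 + 4y^2 + 2z^2 with constraint x + y + z = 10:
Conditions: 2*3*x = lambda, 2*4*y = lambda, 2*2*z = lambda
So x = lambda/6, y = lambda/8, z = lambda/4
Substituting into constraint: lambda * (13/24) = 10
lambda = 240/13
x = 40/13, y = 30/13, z = 60/13
Minimum value = 1200/13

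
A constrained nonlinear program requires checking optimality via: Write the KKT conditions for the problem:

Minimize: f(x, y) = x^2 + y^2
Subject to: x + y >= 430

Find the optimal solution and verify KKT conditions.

KKT conditions for min x^2 + y^2 s.t. x + y >= 430:
Stationarity: 2x = mu, 2y = mu
So x = y = mu/2.
Complementary slackness: mu*(x + y - 430) = 0
Primal feasibility: x + y >= 430; dual feasibility: mu >= 0
If mu = 0 then x = y = 0, but 0 + 0 < 430 is infeasible, so the constraint is active.
Constraint active: x + y = 2*(mu/2) = 430 => mu = 430
x = y = 215, f = 92450
Verify: stationarity 2*215 = 430 = mu; primal 215 + 215 = 430 >= 430; dual mu = 430 >= 0; complementary slackness 430*(430 - 430) = 0. All KKT conditions hold.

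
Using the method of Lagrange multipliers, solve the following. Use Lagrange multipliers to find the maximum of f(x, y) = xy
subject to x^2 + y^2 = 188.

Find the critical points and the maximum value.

Lagrange conditions: y = 2*lambda*x and x = 2*lambda*y
If x = 0 then y = 0, violating the constraint, so x, y != 0.
Dividing: y/x = x/y => x^2 = y^2 => y = x or y = -x
Constraint: 2x^2 = 188 => x^2 = 94 => x = +/-sqrt(94)
Critical points: (sqrt(94), sqrt(94)), (-sqrt(94), -sqrt(94)), (sqrt(94), -sqrt(94)), (-sqrt(94), sqrt(94))
  y = x:  xy = x^2 = 94  at (sqrt(94), sqrt(94)) and (-sqrt(94), -sqrt(94))
  y = -x: xy = -x^2 = -94 at (sqrt(94), -sqrt(94)) and (-sqrt(94), sqrt(94))
Maximum xy = 94 at (sqrt(94), sqrt(94)) and (-sqrt(94), -sqrt(94))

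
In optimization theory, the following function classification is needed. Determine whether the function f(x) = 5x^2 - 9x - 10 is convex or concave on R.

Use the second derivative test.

f(x) = 5x^2 - 9x - 10
f'(x) = 10x - 9
f''(x) = 10
Since f''(x) = 10 > 0 for all x, f is convex on R.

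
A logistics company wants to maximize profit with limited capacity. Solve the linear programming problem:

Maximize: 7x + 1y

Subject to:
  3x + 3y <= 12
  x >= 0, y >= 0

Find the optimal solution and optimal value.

The feasible region has vertices at [(0, 0), (4, 0), (0, 4)].
Checking objective 7x + 1y at each vertex:
  (0, 0): 7*0 + 1*0 = 0
  (4, 0): 7*4 + 1*0 = 28
  (0, 4): 7*0 + 1*4 = 4
Maximum is 28 at (4, 0).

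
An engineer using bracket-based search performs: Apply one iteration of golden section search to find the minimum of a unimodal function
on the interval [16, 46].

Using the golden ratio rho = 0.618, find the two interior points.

Golden section search on [16, 46].
Golden ratio rho = 0.618 (approx).
Interior points:
  x_1 = 16 + (1-0.618)*30 = 27.4600
  x_2 = 16 + 0.618*30 = 34.5400
Compare f(x_1) and f(x_2) to determine which subinterval to keep.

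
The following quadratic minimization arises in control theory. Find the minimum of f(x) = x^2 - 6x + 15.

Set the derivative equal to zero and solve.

f(x) = x^2 - 6x + 15
f'(x) = 2x + (-6) = 0
x = 6/2 = 3
f(3) = 6
Since f''(x) = 2 > 0, this is a minimum.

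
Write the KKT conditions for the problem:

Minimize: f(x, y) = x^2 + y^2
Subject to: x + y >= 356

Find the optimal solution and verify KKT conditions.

KKT conditions for min x^2 + y^2 s.t. x + y >= 356:
Stationarity: 2x = mu, 2y = mu
So x = y = mu/2.
Complementary slackness: mu*(x + y - 356) = 0
Primal feasibility: x + y >= 356; dual feasibility: mu >= 0
If mu = 0 then x = y = 0, but 0 + 0 < 356 is infeasible, so the constraint is active.
Constraint active: x + y = 2*(mu/2) = 356 => mu = 356
x = y = 178, f = 63368
Verify: stationarity 2*178 = 356 = mu; primal 178 + 178 = 356 >= 356; dual mu = 356 >= 0; complementary slackness 356*(356 - 356) = 0. All KKT conditions hold.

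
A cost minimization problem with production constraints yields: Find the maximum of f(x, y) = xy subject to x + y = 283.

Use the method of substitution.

Substitute y = 283 - x into f(x,y) = xy:
g(x) = x(283 - x) = 283x - x^2
g'(x) = 283 - 2x = 0  =>  x = 283/2
y = 283 - 283/2 = 283/2
Maximum value = (283/2) * (283/2) = 80089/4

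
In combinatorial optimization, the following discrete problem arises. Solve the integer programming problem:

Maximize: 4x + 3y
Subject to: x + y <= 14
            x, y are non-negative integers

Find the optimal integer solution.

Objective: 4x + 3y, constraint: x + y <= 14
Coefficient of x is 4 >= coefficient of y is 3, so allocate the entire budget to x.
Optimal: x = 14, y = 0, value = 56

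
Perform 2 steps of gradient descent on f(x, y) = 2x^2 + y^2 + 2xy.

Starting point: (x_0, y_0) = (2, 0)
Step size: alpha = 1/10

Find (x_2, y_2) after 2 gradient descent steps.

f(x,y) = 2x^2 + y^2 + 2xy
grad_x = 4x + 2y, grad_y = 2y + 2x
Step 1: grad = (8, 4), (6/5, -2/5)
Step 2: grad = (4, 8/5), (4/5, -14/25)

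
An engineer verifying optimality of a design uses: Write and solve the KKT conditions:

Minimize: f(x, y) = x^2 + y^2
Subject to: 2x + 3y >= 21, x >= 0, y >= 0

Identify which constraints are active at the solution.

KKT conditions for min x^2 + y^2 s.t. 2x + 3y >= 21, x >= 0, y >= 0:
Stationarity: 2x = mu*2 + mu_x, 2y = mu*3 + mu_y, with mu, mu_x, mu_y >= 0
Complementary slackness: mu*(2x + 3y - 21) = 0, mu_x*x = 0, mu_y*y = 0
(0, 0) is infeasible (2*0 + 3*0 < 21), so if mu = 0 stationarity would force x = mu_x/2 >= 0, y = mu_y/2 >= 0 with mu_x*x = mu_y*y = 0, i.e. x = y = 0: contradiction. Hence mu > 0 and 2x + 3y = 21 is active.
Try x > 0, y > 0 (so mu_x = mu_y = 0): x = 2*mu/2, y = 3*mu/2
Substitute: 2*(2*mu/2) + 3*(3*mu/2) = 21
  mu*13/2 = 21 => mu = 42/13
x* = 42/13 > 0, y* = 63/13 > 0, consistent with mu_x = mu_y = 0.
f is convex and the constraints are linear, so this KKT point is the global minimum.
f* = 441/13
Active constraints: 2x + 3y >= 21 (holds with equality, mu = 42/13 > 0); x >= 0 and y >= 0 are inactive (mu_x = mu_y = 0).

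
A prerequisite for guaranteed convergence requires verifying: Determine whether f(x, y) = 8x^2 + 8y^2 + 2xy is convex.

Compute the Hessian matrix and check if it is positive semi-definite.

f(x,y) = 8x^2 + 8y^2 + 2xy
Hessian H = [[16, 2], [2, 16]]
trace(H) = 32, det(H) = 252
Eigenvalues: (32 +/- sqrt(16)) / 2 = 18, 14
Since both eigenvalues > 0, f is convex.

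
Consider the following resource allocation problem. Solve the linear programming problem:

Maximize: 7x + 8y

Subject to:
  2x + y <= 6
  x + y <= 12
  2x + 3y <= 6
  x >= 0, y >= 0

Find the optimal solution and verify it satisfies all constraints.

Feasible vertices: (0, 0), (0, 2), (3, 0)
Objective 7x + 8y at each vertex:
  (0, 0): 0
  (0, 2): 16
  (3, 0): 21
Maximum is 21 at (3, 0).
Verify constraints at (x, y) = (3, 0):
  2*3 + 1*0 = 6 <= 6 (active)
  1*3 + 1*0 = 3 <= 12
  2*3 + 3*0 = 6 <= 6 (active)
  x = 3 >= 0, y = 0 >= 0. All constraints satisfied.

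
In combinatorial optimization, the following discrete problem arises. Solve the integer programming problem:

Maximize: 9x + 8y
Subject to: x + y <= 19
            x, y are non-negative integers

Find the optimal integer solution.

Objective: 9x + 8y, constraint: x + y <= 19
Coefficient of x is 9 >= coefficient of y is 8, so allocate the entire budget to x.
Optimal: x = 19, y = 0, value = 171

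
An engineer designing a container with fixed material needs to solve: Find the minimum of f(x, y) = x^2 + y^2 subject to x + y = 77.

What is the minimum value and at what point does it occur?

Substitute y = 77 - x into f(x,y) = x^2 + y^2:
g(x) = x^2 + (77 - x)^2 = 2x^2 - 154x + 5929
g'(x) = 4x - 154 = 0  =>  x = 77/2
y = 77 - 77/2 = 77/2
Minimum value = (77/2)^2 + (77/2)^2 = 5929/2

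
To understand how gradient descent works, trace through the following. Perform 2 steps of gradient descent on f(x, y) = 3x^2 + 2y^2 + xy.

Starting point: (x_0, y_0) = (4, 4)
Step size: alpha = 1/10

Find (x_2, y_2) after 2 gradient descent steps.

f(x,y) = 3x^2 + 2y^2 + xy
grad_x = 6x + 1y, grad_y = 4y + 1x
Step 1: grad = (28, 20), (6/5, 2)
Step 2: grad = (46/5, 46/5), (7/25, 27/25)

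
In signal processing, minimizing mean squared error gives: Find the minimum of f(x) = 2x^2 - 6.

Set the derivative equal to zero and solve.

f(x) = 2x^2 - 6
f'(x) = 4x + (0) = 0
x = 0/4 = 0
f(0) = -6
Since f''(x) = 4 > 0, this is a minimum.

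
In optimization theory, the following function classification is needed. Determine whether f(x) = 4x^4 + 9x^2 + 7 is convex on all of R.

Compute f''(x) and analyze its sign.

f(x) = 4x^4 + 9x^2 + 7
f'(x) = 16x^3 + 18x
f''(x) = 48x^2 + 18
f''(x) = 48x^2 + 18 >= 18 > 0 for all x
Therefore, f is convex on R.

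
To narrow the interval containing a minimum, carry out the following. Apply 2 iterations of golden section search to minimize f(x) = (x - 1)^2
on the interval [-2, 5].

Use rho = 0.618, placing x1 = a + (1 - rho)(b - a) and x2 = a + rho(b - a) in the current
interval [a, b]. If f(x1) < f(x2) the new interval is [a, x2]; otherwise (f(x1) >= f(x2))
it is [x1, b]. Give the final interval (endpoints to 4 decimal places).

Golden section search for min of f(x) = (x - 1)^2 on [-2, 5].
Each step: x1 = a + (1 - rho)(b - a), x2 = a + rho(b - a); if f(x1) < f(x2) keep [a, x2], otherwise keep [x1, b].
Step 1: [-2.0000, 5.0000], x1=0.6740 (f=0.1063), x2=2.3260 (f=1.7583); f(x1) < f(x2) => keep [-2.0000, 2.3260]
Step 2: [-2.0000, 2.3260], x1=-0.3475 (f=1.8157), x2=0.6735 (f=0.1066); f(x1) > f(x2) => keep [-0.3475, 2.3260]
Final interval: [-0.3475, 2.3260]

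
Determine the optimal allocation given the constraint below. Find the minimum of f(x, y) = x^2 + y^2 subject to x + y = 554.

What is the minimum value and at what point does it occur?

Substitute y = 554 - x into f(x,y) = x^2 + y^2:
g(x) = x^2 + (554 - x)^2 = 2x^2 - 1108x + 306916
g'(x) = 4x - 1108 = 0  =>  x = 277
y = 554 - 277 = 277
Minimum value = 277^2 + 277^2 = 153458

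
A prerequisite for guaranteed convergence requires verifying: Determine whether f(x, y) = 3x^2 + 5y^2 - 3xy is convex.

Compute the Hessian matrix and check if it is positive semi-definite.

f(x,y) = 3x^2 + 5y^2 - 3xy
Hessian H = [[6, -3], [-3, 10]]
trace(H) = 16, det(H) = 51
Eigenvalues: (16 +/- sqrt(52)) / 2 = 11.61, 4.394
Since both eigenvalues > 0, f is convex.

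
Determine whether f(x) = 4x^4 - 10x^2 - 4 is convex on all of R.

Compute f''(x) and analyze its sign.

f(x) = 4x^4 - 10x^2 - 4
f'(x) = 16x^3 + -20x
f''(x) = 48x^2 + -20
f''(0) = -20 < 0, so not convex near x = 0
Therefore, f is not globally convex on R.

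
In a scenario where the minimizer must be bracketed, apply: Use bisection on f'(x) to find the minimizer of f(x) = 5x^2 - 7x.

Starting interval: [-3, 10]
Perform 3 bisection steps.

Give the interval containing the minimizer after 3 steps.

Finding critical point of f(x) = 5x^2 - 7x using bisection on f'(x) = 10x + -7.
f'(x) = 0 when x = 7/10.
Starting interval: [-3, 10]
Step 1: mid = 7/2, f'(mid) = 28, new interval = [-3, 7/2]
Step 2: mid = 1/4, f'(mid) = -9/2, new interval = [1/4, 7/2]
Step 3: mid = 15/8, f'(mid) = 47/4, new interval = [1/4, 15/8]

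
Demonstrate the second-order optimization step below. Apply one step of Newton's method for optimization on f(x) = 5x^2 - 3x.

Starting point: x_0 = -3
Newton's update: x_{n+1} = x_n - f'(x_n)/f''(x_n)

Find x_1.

f(x) = 5x^2 - 3x
f'(x) = 10x + (-3), f''(x) = 10
Newton step: x_1 = x_0 - f'(x_0)/f''(x_0)
f'(-3) = -33
x_1 = -3 - -33/10 = 3/10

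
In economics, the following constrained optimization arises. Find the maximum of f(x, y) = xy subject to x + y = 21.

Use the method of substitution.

Substitute y = 21 - x into f(x,y) = xy:
g(x) = x(21 - x) = 21x - x^2
g'(x) = 21 - 2x = 0  =>  x = 21/2
y = 21 - 21/2 = 21/2
Maximum value = (21/2) * (21/2) = 441/4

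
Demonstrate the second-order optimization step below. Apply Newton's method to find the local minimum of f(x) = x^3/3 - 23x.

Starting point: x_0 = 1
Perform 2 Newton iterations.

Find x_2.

f(x) = x^3/3 - 23x
f'(x) = x^2 - 23, f''(x) = 2x
Newton update: x_{n+1} = x_n - (x_n^2 - 23)/(2*x_n)
Step 1: x_0 = 1, f'=-22, f''=2, x_1 = 12
Step 2: x_1 = 12, f'=121, f''=24, x_2 = 167/24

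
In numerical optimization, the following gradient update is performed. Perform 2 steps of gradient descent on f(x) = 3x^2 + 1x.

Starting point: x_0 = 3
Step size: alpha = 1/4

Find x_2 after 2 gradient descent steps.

f(x) = 3x^2 + 1x, f'(x) = 6x + (1)
Step 1: f'(3) = 19, x_1 = 3 - 1/4 * 19 = -7/4
Step 2: f'(-7/4) = -19/2, x_2 = -7/4 - 1/4 * -19/2 = 5/8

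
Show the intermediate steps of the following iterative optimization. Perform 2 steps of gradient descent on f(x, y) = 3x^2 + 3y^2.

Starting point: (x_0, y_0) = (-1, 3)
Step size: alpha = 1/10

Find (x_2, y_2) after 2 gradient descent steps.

f(x,y) = 3x^2 + 3y^2
grad_x = 6x + 0y, grad_y = 6y + 0x
Step 1: grad = (-6, 18), (-2/5, 6/5)
Step 2: grad = (-12/5, 36/5), (-4/25, 12/25)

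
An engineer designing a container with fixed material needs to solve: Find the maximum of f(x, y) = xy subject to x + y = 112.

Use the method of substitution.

Substitute y = 112 - x into f(x,y) = xy:
g(x) = x(112 - x) = 112x - x^2
g'(x) = 112 - 2x = 0  =>  x = 56
y = 112 - 56 = 56
Maximum value = 56 * 56 = 3136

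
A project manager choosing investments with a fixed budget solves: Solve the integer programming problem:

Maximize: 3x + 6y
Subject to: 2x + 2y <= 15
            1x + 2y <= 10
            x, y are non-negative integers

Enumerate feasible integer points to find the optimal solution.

Constraint 1: 2x + 2y <= 15
Constraint 2: 1x + 2y <= 10
Feasible x range (need y >= 0): 0 <= x <= min(15/2, 10/1) => x in {0, ..., 7}.
Enumerate feasible integer points row by row (the coefficient of y is 6 > 0, so for each x the largest feasible y gives the best value):
  x = 0: y <= min((15 - 2*0)/2, (10 - 1*0)/2) => y in {0, ..., 5}; best 3*0 + 6*5 = 30
  x = 1: y <= min((15 - 2*1)/2, (10 - 1*1)/2) => y in {0, ..., 4}; best 3*1 + 6*4 = 27
  x = 2: y <= min((15 - 2*2)/2, (10 - 1*2)/2) => y in {0, ..., 4}; best 3*2 + 6*4 = 30
  x = 3: y <= min((15 - 2*3)/2, (10 - 1*3)/2) => y in {0, ..., 3}; best 3*3 + 6*3 = 27
  x = 4: y <= min((15 - 2*4)/2, (10 - 1*4)/2) => y in {0, ..., 3}; best 3*4 + 6*3 = 30
  x = 5: y <= min((15 - 2*5)/2, (10 - 1*5)/2) => y in {0, ..., 2}; best 3*5 + 6*2 = 27
  x = 6: y <= min((15 - 2*6)/2, (10 - 1*6)/2) => y in {0, ..., 1}; best 3*6 + 6*1 = 24
  x = 7: y <= min((15 - 2*7)/2, (10 - 1*7)/2) => y in {0}; best 3*7 + 6*0 = 21
The maximum 3x + 6y = 30 is achieved at x = 0, y = 5.
(The same value 30 is also attained at (2, 4), (4, 3).)
Check: 2*0 + 2*5 = 10 <= 15 and 1*0 + 2*5 = 10 <= 10.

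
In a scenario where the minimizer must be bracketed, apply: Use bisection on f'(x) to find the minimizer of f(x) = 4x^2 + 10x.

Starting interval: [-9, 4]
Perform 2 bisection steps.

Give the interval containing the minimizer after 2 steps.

Finding critical point of f(x) = 4x^2 + 10x using bisection on f'(x) = 8x + 10.
f'(x) = 0 when x = -5/4.
Starting interval: [-9, 4]
Step 1: mid = -5/2, f'(mid) = -10, new interval = [-5/2, 4]
Step 2: mid = 3/4, f'(mid) = 16, new interval = [-5/2, 3/4]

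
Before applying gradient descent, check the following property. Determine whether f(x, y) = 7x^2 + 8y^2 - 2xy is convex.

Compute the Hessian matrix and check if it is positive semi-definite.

f(x,y) = 7x^2 + 8y^2 - 2xy
Hessian H = [[14, -2], [-2, 16]]
trace(H) = 30, det(H) = 220
Eigenvalues: (30 +/- sqrt(20)) / 2 = 17.24, 12.76
Since both eigenvalues > 0, f is convex.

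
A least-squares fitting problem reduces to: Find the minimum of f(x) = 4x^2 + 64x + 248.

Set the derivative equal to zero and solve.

f(x) = 4x^2 + 64x + 248
f'(x) = 8x + (64) = 0
x = -64/8 = -8
f(-8) = -8
Since f''(x) = 8 > 0, this is a minimum.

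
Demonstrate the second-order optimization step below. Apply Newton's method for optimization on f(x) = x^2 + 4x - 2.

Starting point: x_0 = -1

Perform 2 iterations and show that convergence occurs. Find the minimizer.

f(x) = x^2 + 4x - 2, f'(x) = 2x + (4), f''(x) = 2
Step 1: f'(-1) = 2, x_1 = -1 - 2/2 = -2
Step 2: f'(-2) = 0, x_2 = -2 (converged)
Newton's method converges in 1 step for quadratics.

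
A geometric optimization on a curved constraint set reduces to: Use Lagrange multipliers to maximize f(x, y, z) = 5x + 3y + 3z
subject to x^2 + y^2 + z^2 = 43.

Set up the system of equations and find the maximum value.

Lagrange conditions: 5 = 2*lambda*x, 3 = 2*lambda*y, 3 = 2*lambda*z
So x:5 = y:3 = z:3, i.e. x = 5t, y = 3t, z = 3t
Constraint: t^2*(5^2 + 3^2 + 3^2) = 43
  t^2 * 43 = 43  =>  t = sqrt(1)
Maximum = 5*5t + 3*3t + 3*3t = 43*sqrt(1) = 43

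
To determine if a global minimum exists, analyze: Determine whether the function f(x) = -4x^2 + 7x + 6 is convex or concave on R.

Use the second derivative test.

f(x) = -4x^2 + 7x + 6
f'(x) = -8x + 7
f''(x) = -8
Since f''(x) = -8 < 0 for all x, f is concave on R.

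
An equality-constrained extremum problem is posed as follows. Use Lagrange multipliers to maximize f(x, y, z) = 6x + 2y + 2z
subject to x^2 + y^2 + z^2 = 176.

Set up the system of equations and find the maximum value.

Lagrange conditions: 6 = 2*lambda*x, 2 = 2*lambda*y, 2 = 2*lambda*z
So x:6 = y:2 = z:2, i.e. x = 6t, y = 2t, z = 2t
Constraint: t^2*(6^2 + 2^2 + 2^2) = 176
  t^2 * 44 = 176  =>  t = sqrt(4)
Maximum = 6*6t + 2*2t + 2*2t = 44*sqrt(4) = 88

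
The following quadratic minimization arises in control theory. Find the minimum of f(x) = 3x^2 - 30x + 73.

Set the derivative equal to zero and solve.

f(x) = 3x^2 - 30x + 73
f'(x) = 6x + (-30) = 0
x = 30/6 = 5
f(5) = -2
Since f''(x) = 6 > 0, this is a minimum.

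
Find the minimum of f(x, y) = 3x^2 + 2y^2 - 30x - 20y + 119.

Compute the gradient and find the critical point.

f(x,y) = 3x^2 + 2y^2 - 30x - 20y + 119
df/dx = 6x + (-30) = 0  =>  x = 5
df/dy = 4y + (-20) = 0  =>  y = 5
f(5, 5) = 3*(5)^2 + 2*(5)^2 + -30*(5) + -20*(5) + 119 = -6
Hessian is diagonal with entries 6, 4 > 0, so this is a minimum.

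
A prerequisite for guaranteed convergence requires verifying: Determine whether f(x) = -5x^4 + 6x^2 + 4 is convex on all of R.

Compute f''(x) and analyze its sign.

f(x) = -5x^4 + 6x^2 + 4
f'(x) = -20x^3 + 12x
f''(x) = -60x^2 + 12
f''(x) = -60x^2 + 12 -> -inf as |x| -> inf
Therefore, f is not globally convex on R.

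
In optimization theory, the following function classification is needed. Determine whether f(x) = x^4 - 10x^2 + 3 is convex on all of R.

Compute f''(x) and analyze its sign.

f(x) = x^4 - 10x^2 + 3
f'(x) = 4x^3 + -20x
f''(x) = 12x^2 + -20
f''(0) = -20 < 0, so not convex near x = 0
Therefore, f is not globally convex on R.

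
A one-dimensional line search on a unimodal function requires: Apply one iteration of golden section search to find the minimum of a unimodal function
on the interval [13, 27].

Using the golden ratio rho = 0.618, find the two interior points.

Golden section search on [13, 27].
Golden ratio rho = 0.618 (approx).
Interior points:
  x_1 = 13 + (1-0.618)*14 = 18.3480
  x_2 = 13 + 0.618*14 = 21.6520
Compare f(x_1) and f(x_2) to determine which subinterval to keep.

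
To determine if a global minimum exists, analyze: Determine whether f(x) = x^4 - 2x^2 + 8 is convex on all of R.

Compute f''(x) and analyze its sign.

f(x) = x^4 - 2x^2 + 8
f'(x) = 4x^3 + -4x
f''(x) = 12x^2 + -4
f''(0) = -4 < 0, so not convex near x = 0
Therefore, f is not globally convex on R.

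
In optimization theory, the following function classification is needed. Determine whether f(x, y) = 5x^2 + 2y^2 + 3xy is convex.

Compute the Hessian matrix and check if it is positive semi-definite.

f(x,y) = 5x^2 + 2y^2 + 3xy
Hessian H = [[10, 3], [3, 4]]
trace(H) = 14, det(H) = 31
Eigenvalues: (14 +/- sqrt(72)) / 2 = 11.24, 2.757
Since both eigenvalues > 0, f is convex.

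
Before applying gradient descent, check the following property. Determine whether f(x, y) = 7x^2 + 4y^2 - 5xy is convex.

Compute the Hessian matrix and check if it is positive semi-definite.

f(x,y) = 7x^2 + 4y^2 - 5xy
Hessian H = [[14, -5], [-5, 8]]
trace(H) = 22, det(H) = 87
Eigenvalues: (22 +/- sqrt(136)) / 2 = 16.83, 5.169
Since both eigenvalues > 0, f is convex.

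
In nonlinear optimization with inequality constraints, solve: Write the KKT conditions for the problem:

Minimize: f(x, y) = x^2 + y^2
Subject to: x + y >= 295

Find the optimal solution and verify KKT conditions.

KKT conditions for min x^2 + y^2 s.t. x + y >= 295:
Stationarity: 2x = mu, 2y = mu
So x = y = mu/2.
Complementary slackness: mu*(x + y - 295) = 0
Primal feasibility: x + y >= 295; dual feasibility: mu >= 0
If mu = 0 then x = y = 0, but 0 + 0 < 295 is infeasible, so the constraint is active.
Constraint active: x + y = 2*(mu/2) = 295 => mu = 295
x = y = 295/2, f = 87025/2
Verify: stationarity 2*(295/2) = 295 = mu; primal 295/2 + 295/2 = 295 >= 295; dual mu = 295 >= 0; complementary slackness 295*(295 - 295) = 0. All KKT conditions hold.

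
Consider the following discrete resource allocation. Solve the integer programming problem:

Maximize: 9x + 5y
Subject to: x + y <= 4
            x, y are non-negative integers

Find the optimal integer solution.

Objective: 9x + 5y, constraint: x + y <= 4
Coefficient of x is 9 >= coefficient of y is 5, so allocate the entire budget to x.
Optimal: x = 4, y = 0, value = 36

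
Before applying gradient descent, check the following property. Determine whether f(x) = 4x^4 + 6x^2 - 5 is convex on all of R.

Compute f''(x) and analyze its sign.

f(x) = 4x^4 + 6x^2 - 5
f'(x) = 16x^3 + 12x
f''(x) = 48x^2 + 12
f''(x) = 48x^2 + 12 >= 12 > 0 for all x
Therefore, f is convex on R.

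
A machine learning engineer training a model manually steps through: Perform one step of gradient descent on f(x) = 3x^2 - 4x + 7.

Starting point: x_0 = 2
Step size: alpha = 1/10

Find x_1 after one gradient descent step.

f(x) = 3x^2 - 4x + 7
f'(x) = 6x - 4
f'(2) = 6*2 + (-4) = 8
x_1 = x_0 - alpha * f'(x_0) = 2 - 1/10 * 8 = 6/5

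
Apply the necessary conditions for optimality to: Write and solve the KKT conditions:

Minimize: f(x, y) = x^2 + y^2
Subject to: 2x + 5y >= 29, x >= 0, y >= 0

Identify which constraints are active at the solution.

KKT conditions for min x^2 + y^2 s.t. 2x + 5y >= 29, x >= 0, y >= 0:
Stationarity: 2x = mu*2 + mu_x, 2y = mu*5 + mu_y, with mu, mu_x, mu_y >= 0
Complementary slackness: mu*(2x + 5y - 29) = 0, mu_x*x = 0, mu_y*y = 0
(0, 0) is infeasible (2*0 + 5*0 < 29), so if mu = 0 stationarity would force x = mu_x/2 >= 0, y = mu_y/2 >= 0 with mu_x*x = mu_y*y = 0, i.e. x = y = 0: contradiction. Hence mu > 0 and 2x + 5y = 29 is active.
Try x > 0, y > 0 (so mu_x = mu_y = 0): x = 2*mu/2, y = 5*mu/2
Substitute: 2*(2*mu/2) + 5*(5*mu/2) = 29
  mu*29/2 = 29 => mu = 2
x* = 2 > 0, y* = 5 > 0, consistent with mu_x = mu_y = 0.
f is convex and the constraints are linear, so this KKT point is the global minimum.
f* = 29
Active constraints: 2x + 5y >= 29 (holds with equality, mu = 2 > 0); x >= 0 and y >= 0 are inactive (mu_x = mu_y = 0).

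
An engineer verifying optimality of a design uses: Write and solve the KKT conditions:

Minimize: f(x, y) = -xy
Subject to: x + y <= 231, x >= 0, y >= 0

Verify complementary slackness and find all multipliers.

Problem: min -xy s.t. x + y <= 231 (multiplier lambda), x >= 0 (mu_x), y >= 0 (mu_y)
KKT stationarity: -y + lambda - mu_x = 0, -x + lambda - mu_y = 0, with lambda, mu_x, mu_y >= 0
Complementary slackness: lambda*(x + y - 231) = 0, mu_x*x = 0, mu_y*y = 0
If lambda = 0: y = -mu_x <= 0 and x = -mu_y <= 0 force x = y = 0 with f = 0; but x = y = 231/2 is feasible with f = -53361/4 < 0, so this is not the minimum. Hence lambda > 0 and x + y = 231.
Try x > 0, y > 0 (so mu_x = mu_y = 0): y = lambda, x = lambda => x = y = lambda
x + y = 231 => 2*lambda = 231 => lambda = 231/2
x* = y* = 231/2 > 0, consistent with mu_x = mu_y = 0.
(Any feasible point with x = 0 or y = 0 has f = 0 > -53361/4, so the minimum is not on those boundaries.)
min(-xy) = -53361/4 (i.e. max xy = 53361/4)
Multipliers: lambda = 231/2, mu_x = 0, mu_y = 0
Complementary slackness: lambda*(x + y - 231) = 231/2*(231/2 + 231/2 - 231) = 0, mu_x*x = 0*231/2 = 0, mu_y*y = 0*231/2 = 0. Satisfied.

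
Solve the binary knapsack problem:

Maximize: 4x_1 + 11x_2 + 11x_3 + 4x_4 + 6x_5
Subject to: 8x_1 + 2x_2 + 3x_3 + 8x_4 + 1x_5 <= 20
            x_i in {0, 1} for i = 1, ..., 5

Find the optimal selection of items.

Items: item 1 (v=4, w=8), item 2 (v=11, w=2), item 3 (v=11, w=3), item 4 (v=4, w=8), item 5 (v=6, w=1)
Capacity: 20
Checking all 32 subsets (w = total weight, v = total value):
  {}: w = 0, v = 0
  {1}: w = 8, v = 4
  {2}: w = 2, v = 11
  {3}: w = 3, v = 11
  {4}: w = 8, v = 4
  {5}: w = 1, v = 6
  {1, 2}: w = 10, v = 15
  {1, 3}: w = 11, v = 15
  {1, 4}: w = 16, v = 8
  {1, 5}: w = 9, v = 10
  {2, 3}: w = 5, v = 22
  {2, 4}: w = 10, v = 15
  {2, 5}: w = 3, v = 17
  {3, 4}: w = 11, v = 15
  {3, 5}: w = 4, v = 17
  {4, 5}: w = 9, v = 10
  {1, 2, 3}: w = 13, v = 26
  {1, 2, 4}: w = 18, v = 19
  {1, 2, 5}: w = 11, v = 21
  {1, 3, 4}: w = 19, v = 19
  {1, 3, 5}: w = 12, v = 21
  {1, 4, 5}: w = 17, v = 14
  {2, 3, 4}: w = 13, v = 26
  {2, 3, 5}: w = 6, v = 28
  {2, 4, 5}: w = 11, v = 21
  {3, 4, 5}: w = 12, v = 21
  {1, 2, 3, 4}: w = 21 > 20, infeasible
  {1, 2, 3, 5}: w = 14, v = 32
  {1, 2, 4, 5}: w = 19, v = 25
  {1, 3, 4, 5}: w = 20, v = 25
  {2, 3, 4, 5}: w = 14, v = 32
  {1, 2, 3, 4, 5}: w = 22 > 20, infeasible
Best feasible subset: items [1, 2, 3, 5]
(The same value 32 is also attained by {2, 3, 4, 5}.)
Total weight: 14 <= 20, total value: 32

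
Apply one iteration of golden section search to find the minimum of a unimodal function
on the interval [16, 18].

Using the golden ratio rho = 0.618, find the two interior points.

Golden section search on [16, 18].
Golden ratio rho = 0.618 (approx).
Interior points:
  x_1 = 16 + (1-0.618)*2 = 16.7640
  x_2 = 16 + 0.618*2 = 17.2360
Compare f(x_1) and f(x_2) to determine which subinterval to keep.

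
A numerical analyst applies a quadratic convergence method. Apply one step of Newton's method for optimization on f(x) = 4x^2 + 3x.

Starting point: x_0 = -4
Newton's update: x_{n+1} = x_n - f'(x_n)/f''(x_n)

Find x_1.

f(x) = 4x^2 + 3x
f'(x) = 8x + (3), f''(x) = 8
Newton step: x_1 = x_0 - f'(x_0)/f''(x_0)
f'(-4) = -29
x_1 = -4 - -29/8 = -3/8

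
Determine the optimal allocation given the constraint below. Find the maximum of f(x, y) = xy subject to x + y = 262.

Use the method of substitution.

Substitute y = 262 - x into f(x,y) = xy:
g(x) = x(262 - x) = 262x - x^2
g'(x) = 262 - 2x = 0  =>  x = 131
y = 262 - 131 = 131
Maximum value = 131 * 131 = 17161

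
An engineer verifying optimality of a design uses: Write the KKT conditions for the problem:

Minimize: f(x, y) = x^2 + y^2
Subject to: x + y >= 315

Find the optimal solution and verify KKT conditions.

KKT conditions for min x^2 + y^2 s.t. x + y >= 315:
Stationarity: 2x = mu, 2y = mu
So x = y = mu/2.
Complementary slackness: mu*(x + y - 315) = 0
Primal feasibility: x + y >= 315; dual feasibility: mu >= 0
If mu = 0 then x = y = 0, but 0 + 0 < 315 is infeasible, so the constraint is active.
Constraint active: x + y = 2*(mu/2) = 315 => mu = 315
x = y = 315/2, f = 99225/2
Verify: stationarity 2*(315/2) = 315 = mu; primal 315/2 + 315/2 = 315 >= 315; dual mu = 315 >= 0; complementary slackness 315*(315 - 315) = 0. All KKT conditions hold.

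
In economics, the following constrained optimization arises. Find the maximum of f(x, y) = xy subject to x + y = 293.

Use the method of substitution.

Substitute y = 293 - x into f(x,y) = xy:
g(x) = x(293 - x) = 293x - x^2
g'(x) = 293 - 2x = 0  =>  x = 293/2
y = 293 - 293/2 = 293/2
Maximum value = (293/2) * (293/2) = 85849/4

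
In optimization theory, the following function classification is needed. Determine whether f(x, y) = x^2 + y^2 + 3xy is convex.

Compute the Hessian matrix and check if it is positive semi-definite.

f(x,y) = x^2 + y^2 + 3xy
Hessian H = [[2, 3], [3, 2]]
trace(H) = 4, det(H) = -5
Eigenvalues: (4 +/- sqrt(36)) / 2 = 5, -1
Since not both eigenvalues positive, f is neither convex nor concave.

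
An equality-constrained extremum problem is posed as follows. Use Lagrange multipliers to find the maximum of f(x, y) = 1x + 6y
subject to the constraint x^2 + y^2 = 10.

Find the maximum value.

Set up Lagrange conditions: grad f = lambda * grad g
  1 = 2*lambda*x
  6 = 2*lambda*y
From these: x/y = 1/6, so x = 1t, y = 6t for some t.
Substitute into constraint: (1t)^2 + (6t)^2 = 10
  t^2 * 37 = 10
  t = sqrt(10/37)
Maximum = 1*x + 6*y = (1^2 + 6^2)*t = 37 * sqrt(10/37) = sqrt(370)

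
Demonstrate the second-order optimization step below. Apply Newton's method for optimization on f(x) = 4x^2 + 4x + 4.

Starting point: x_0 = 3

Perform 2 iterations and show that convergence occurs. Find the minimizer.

f(x) = 4x^2 + 4x + 4, f'(x) = 8x + (4), f''(x) = 8
Step 1: f'(3) = 28, x_1 = 3 - 28/8 = -1/2
Step 2: f'(-1/2) = 0, x_2 = -1/2 (converged)
Newton's method converges in 1 step for quadratics.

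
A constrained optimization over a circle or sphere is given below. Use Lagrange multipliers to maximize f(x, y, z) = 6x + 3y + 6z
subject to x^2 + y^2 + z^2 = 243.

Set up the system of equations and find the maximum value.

Lagrange conditions: 6 = 2*lambda*x, 3 = 2*lambda*y, 6 = 2*lambda*z
So x:6 = y:3 = z:6, i.e. x = 6t, y = 3t, z = 6t
Constraint: t^2*(6^2 + 3^2 + 6^2) = 243
  t^2 * 81 = 243  =>  t = sqrt(3)
Maximum = 6*6t + 3*3t + 6*6t = 81*sqrt(3) = sqrt(19683)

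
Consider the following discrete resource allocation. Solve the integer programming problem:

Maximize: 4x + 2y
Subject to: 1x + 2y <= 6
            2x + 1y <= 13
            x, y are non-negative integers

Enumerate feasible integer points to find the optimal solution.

Constraint 1: 1x + 2y <= 6
Constraint 2: 2x + 1y <= 13
Feasible x range (need y >= 0): 0 <= x <= min(6/1, 13/2) => x in {0, ..., 6}.
Enumerate feasible integer points row by row (the coefficient of y is 2 > 0, so for each x the largest feasible y gives the best value):
  x = 0: y <= min((6 - 1*0)/2, (13 - 2*0)/1) => y in {0, ..., 3}; best 4*0 + 2*3 = 6
  x = 1: y <= min((6 - 1*1)/2, (13 - 2*1)/1) => y in {0, ..., 2}; best 4*1 + 2*2 = 8
  x = 2: y <= min((6 - 1*2)/2, (13 - 2*2)/1) => y in {0, ..., 2}; best 4*2 + 2*2 = 12
  x = 3: y <= min((6 - 1*3)/2, (13 - 2*3)/1) => y in {0, ..., 1}; best 4*3 + 2*1 = 14
  x = 4: y <= min((6 - 1*4)/2, (13 - 2*4)/1) => y in {0, ..., 1}; best 4*4 + 2*1 = 18
  x = 5: y <= min((6 - 1*5)/2, (13 - 2*5)/1) => y in {0}; best 4*5 + 2*0 = 20
  x = 6: y <= min((6 - 1*6)/2, (13 - 2*6)/1) => y in {0}; best 4*6 + 2*0 = 24
The maximum 4x + 2y = 24 is achieved at x = 6, y = 0.
Check: 1*6 + 2*0 = 6 <= 6 and 2*6 + 1*0 = 12 <= 13.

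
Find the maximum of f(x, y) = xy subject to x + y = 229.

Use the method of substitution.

Substitute y = 229 - x into f(x,y) = xy:
g(x) = x(229 - x) = 229x - x^2
g'(x) = 229 - 2x = 0  =>  x = 229/2
y = 229 - 229/2 = 229/2
Maximum value = (229/2) * (229/2) = 52441/4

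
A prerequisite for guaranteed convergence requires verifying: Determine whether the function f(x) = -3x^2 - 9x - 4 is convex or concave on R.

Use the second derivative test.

f(x) = -3x^2 - 9x - 4
f'(x) = -6x - 9
f''(x) = -6
Since f''(x) = -6 < 0 for all x, f is concave on R.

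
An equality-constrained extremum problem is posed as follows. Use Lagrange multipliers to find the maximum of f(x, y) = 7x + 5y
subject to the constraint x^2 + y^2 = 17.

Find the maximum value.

Set up Lagrange conditions: grad f = lambda * grad g
  7 = 2*lambda*x
  5 = 2*lambda*y
From these: x/y = 7/5, so x = 7t, y = 5t for some t.
Substitute into constraint: (7t)^2 + (5t)^2 = 17
  t^2 * 74 = 17
  t = sqrt(17/74)
Maximum = 7*x + 5*y = (7^2 + 5^2)*t = 74 * sqrt(17/74) = sqrt(1258)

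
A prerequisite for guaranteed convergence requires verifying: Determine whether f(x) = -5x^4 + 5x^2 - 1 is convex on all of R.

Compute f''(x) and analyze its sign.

f(x) = -5x^4 + 5x^2 - 1
f'(x) = -20x^3 + 10x
f''(x) = -60x^2 + 10
f''(x) = -60x^2 + 10 -> -inf as |x| -> inf
Therefore, f is not globally convex on R.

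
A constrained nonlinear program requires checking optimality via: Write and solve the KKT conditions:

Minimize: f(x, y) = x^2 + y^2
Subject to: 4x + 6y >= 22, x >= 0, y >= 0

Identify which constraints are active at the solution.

KKT conditions for min x^2 + y^2 s.t. 4x + 6y >= 22, x >= 0, y >= 0:
Stationarity: 2x = mu*4 + mu_x, 2y = mu*6 + mu_y, with mu, mu_x, mu_y >= 0
Complementary slackness: mu*(4x + 6y - 22) = 0, mu_x*x = 0, mu_y*y = 0
(0, 0) is infeasible (4*0 + 6*0 < 22), so if mu = 0 stationarity would force x = mu_x/2 >= 0, y = mu_y/2 >= 0 with mu_x*x = mu_y*y = 0, i.e. x = y = 0: contradiction. Hence mu > 0 and 4x + 6y = 22 is active.
Try x > 0, y > 0 (so mu_x = mu_y = 0): x = 4*mu/2, y = 6*mu/2
Substitute: 4*(4*mu/2) + 6*(6*mu/2) = 22
  mu*52/2 = 22 => mu = 11/13
x* = 22/13 > 0, y* = 33/13 > 0, consistent with mu_x = mu_y = 0.
f is convex and the constraints are linear, so this KKT point is the global minimum.
f* = 121/13
Active constraints: 4x + 6y >= 22 (holds with equality, mu = 11/13 > 0); x >= 0 and y >= 0 are inactive (mu_x = mu_y = 0).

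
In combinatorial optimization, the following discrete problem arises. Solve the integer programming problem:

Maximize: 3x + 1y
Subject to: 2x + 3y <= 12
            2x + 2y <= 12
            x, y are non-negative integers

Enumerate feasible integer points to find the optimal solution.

Constraint 1: 2x + 3y <= 12
Constraint 2: 2x + 2y <= 12
Feasible x range (need y >= 0): 0 <= x <= min(12/2, 12/2) => x in {0, ..., 6}.
Enumerate feasible integer points row by row (the coefficient of y is 1 > 0, so for each x the largest feasible y gives the best value):
  x = 0: y <= min((12 - 2*0)/3, (12 - 2*0)/2) => y in {0, ..., 4}; best 3*0 + 1*4 = 4
  x = 1: y <= min((12 - 2*1)/3, (12 - 2*1)/2) => y in {0, ..., 3}; best 3*1 + 1*3 = 6
  x = 2: y <= min((12 - 2*2)/3, (12 - 2*2)/2) => y in {0, ..., 2}; best 3*2 + 1*2 = 8
  x = 3: y <= min((12 - 2*3)/3, (12 - 2*3)/2) => y in {0, ..., 2}; best 3*3 + 1*2 = 11
  x = 4: y <= min((12 - 2*4)/3, (12 - 2*4)/2) => y in {0, ..., 1}; best 3*4 + 1*1 = 13
  x = 5: y <= min((12 - 2*5)/3, (12 - 2*5)/2) => y in {0}; best 3*5 + 1*0 = 15
  x = 6: y <= min((12 - 2*6)/3, (12 - 2*6)/2) => y in {0}; best 3*6 + 1*0 = 18
The maximum 3x + 1y = 18 is achieved at x = 6, y = 0.
Check: 2*6 + 3*0 = 12 <= 12 and 2*6 + 2*0 = 12 <= 12.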